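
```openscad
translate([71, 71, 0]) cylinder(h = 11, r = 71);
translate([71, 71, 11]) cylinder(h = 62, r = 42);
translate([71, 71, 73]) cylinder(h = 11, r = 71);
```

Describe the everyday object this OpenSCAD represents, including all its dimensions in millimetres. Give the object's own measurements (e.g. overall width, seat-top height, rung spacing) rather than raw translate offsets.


A spool: two coaxial disc flanges of radius 71 mm and thickness 11 mm, joined by a core cylinder of radius 42 mm and height 62 mm. The lower flange rests on z = 0 and the three cylinders share a vertical axis.


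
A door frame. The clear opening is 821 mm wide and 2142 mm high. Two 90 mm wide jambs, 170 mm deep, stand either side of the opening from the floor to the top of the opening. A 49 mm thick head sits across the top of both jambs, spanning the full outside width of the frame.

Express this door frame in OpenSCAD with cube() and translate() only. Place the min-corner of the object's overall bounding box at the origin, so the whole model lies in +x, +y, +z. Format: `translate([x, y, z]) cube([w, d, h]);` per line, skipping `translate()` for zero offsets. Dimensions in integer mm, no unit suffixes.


cube([90, 170, 2142]);
translate([911, 0, 0]) cube([90, 170, 2142]);
translate([0, 0, 2142]) cube([1001, 170, 49]);


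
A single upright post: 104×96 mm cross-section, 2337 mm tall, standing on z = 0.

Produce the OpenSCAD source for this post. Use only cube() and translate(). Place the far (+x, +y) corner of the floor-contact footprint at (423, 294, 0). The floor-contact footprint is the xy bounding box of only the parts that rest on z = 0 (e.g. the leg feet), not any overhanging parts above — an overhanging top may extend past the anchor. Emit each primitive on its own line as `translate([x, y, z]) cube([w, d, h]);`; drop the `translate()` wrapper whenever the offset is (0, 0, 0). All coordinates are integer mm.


translate([319, 198, 0]) cube([104, 96, 2337]);


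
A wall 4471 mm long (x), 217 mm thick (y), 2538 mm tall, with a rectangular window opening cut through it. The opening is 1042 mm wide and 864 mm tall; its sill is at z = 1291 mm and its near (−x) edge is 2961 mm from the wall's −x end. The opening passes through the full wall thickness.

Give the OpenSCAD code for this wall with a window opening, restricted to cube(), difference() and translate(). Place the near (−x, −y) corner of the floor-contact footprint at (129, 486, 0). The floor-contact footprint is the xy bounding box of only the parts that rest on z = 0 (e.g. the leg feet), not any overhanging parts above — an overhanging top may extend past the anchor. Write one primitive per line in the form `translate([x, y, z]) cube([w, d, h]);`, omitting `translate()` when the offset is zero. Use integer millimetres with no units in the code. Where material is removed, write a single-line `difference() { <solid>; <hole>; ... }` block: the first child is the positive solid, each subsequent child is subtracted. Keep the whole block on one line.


difference() { translate([129, 486, 0]) cube([4471, 217, 2538]); translate([3090, 486, 1291]) cube([1042, 217, 864]); }


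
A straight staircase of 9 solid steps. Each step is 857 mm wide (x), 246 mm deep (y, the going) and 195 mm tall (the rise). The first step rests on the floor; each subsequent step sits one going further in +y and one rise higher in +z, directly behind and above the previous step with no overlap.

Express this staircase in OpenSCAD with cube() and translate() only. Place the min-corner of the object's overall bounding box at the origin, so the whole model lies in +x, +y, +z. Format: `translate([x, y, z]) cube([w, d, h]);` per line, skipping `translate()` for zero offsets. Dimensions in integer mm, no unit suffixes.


cube([857, 246, 195]);
translate([0, 246, 195]) cube([857, 246, 195]);
translate([0, 492, 390]) cube([857, 246, 195]);
translate([0, 738, 585]) cube([857, 246, 195]);
translate([0, 984, 780]) cube([857, 246, 195]);
translate([0, 1230, 975]) cube([857, 246, 195]);
translate([0, 1476, 1170]) cube([857, 246, 195]);
translate([0, 1722, 1365]) cube([857, 246, 195]);
translate([0, 1968, 1560]) cube([857, 246, 195]);


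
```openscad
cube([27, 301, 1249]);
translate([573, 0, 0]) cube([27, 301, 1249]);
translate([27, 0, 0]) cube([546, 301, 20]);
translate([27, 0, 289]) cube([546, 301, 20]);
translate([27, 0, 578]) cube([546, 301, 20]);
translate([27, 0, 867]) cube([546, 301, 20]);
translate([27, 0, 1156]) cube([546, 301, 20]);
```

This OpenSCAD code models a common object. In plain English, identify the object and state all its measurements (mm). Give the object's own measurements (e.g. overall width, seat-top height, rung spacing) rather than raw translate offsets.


An open bookshelf. Two side panels, each 27 mm thick, 301 mm deep and 1249 mm tall, stand 600 mm apart (outside-to-outside). Between them sit 5 shelves, each 20 mm thick and 301 mm deep, spanning the full gap between the sides. The bottom shelf rests on the floor (its underside at z = 0) and the clear gap between one shelf's top and the next shelf's underside is 269 mm.


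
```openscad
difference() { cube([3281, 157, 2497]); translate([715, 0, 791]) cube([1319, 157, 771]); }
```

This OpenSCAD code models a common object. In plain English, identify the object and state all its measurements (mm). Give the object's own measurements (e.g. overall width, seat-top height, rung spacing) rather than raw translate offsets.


A wall 3281 mm long (x), 157 mm thick (y), 2497 mm tall, with a rectangular window opening cut through it. The opening is 1319 mm wide and 771 mm tall; its sill is at z = 791 mm and its near (−x) edge is 715 mm from the wall's −x end. The opening passes through the full wall thickness.


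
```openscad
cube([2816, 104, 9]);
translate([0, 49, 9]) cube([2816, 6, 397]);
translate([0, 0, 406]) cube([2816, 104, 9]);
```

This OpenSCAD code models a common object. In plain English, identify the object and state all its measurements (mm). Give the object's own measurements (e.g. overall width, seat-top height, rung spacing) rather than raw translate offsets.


An I-beam lying along x, 2816 mm long. Overall section height 415 mm. Two flanges 104 mm wide (y) and 9 mm thick, one on the floor and one at the top; a web 6 mm thick runs between them, centred on the flange width.


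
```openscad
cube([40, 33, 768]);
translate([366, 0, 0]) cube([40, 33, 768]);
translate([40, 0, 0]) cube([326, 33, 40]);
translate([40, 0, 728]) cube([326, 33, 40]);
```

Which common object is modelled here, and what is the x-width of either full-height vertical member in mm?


A picture frame. The border width is 40 mm.

Four thin pieces enclosing a rectangular opening — a picture frame. The two full-height stiles are 768 mm tall; the top rail sits at z = 728 and is 40 mm tall, so the border above the opening is 768 − 728 = 40 mm, matching the stile x-width.


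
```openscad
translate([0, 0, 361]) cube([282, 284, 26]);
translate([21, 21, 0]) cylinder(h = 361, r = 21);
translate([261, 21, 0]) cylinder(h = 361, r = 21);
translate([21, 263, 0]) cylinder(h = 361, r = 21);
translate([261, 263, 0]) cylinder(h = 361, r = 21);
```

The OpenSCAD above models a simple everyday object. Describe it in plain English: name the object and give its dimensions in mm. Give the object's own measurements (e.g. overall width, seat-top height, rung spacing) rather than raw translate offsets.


A simple wooden stool: a rectangular seat 282 mm (x) by 284 mm (y), 26 mm thick, top face at z = 387 mm, on four round legs, each 42 mm in diameter. The legs rest on z = 0, each leg's axis is inset half a diameter from the nearest pair of seat edges (so the leg's bounding box is flush with the corner).


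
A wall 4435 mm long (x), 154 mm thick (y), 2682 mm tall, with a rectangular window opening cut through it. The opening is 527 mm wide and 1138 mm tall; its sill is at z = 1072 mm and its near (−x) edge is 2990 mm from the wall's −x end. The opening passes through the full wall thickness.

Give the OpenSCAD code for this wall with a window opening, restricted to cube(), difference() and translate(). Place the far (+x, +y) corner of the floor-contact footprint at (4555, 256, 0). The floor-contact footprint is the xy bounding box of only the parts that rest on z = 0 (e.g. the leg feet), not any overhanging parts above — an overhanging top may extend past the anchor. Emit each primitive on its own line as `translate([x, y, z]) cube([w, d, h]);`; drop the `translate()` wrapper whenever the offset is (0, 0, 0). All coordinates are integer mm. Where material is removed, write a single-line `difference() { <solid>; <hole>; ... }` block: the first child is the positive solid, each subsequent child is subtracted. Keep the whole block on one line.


difference() { translate([120, 102, 0]) cube([4435, 154, 2682]); translate([3110, 102, 1072]) cube([527, 154, 1138]); }


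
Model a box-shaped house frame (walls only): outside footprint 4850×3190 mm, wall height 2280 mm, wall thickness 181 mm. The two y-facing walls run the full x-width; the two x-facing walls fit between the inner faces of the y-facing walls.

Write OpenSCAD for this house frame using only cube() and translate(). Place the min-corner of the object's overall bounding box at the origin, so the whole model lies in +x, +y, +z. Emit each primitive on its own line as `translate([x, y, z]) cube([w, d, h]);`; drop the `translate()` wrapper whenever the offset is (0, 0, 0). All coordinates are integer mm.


cube([4850, 181, 2280]);
translate([0, 3009, 0]) cube([4850, 181, 2280]);
translate([0, 181, 0]) cube([181, 2828, 2280]);
translate([4669, 181, 0]) cube([181, 2828, 2280]);


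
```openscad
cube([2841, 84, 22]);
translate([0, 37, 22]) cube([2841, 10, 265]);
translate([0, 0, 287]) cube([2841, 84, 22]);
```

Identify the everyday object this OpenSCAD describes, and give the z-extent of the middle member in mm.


An I-beam. The web height is 265 mm.

Two wide flanges with a thin centred web — an I-beam. Overall 309 mm minus two 22 mm flanges gives a web of 309 − 2·22 = 265 mm.


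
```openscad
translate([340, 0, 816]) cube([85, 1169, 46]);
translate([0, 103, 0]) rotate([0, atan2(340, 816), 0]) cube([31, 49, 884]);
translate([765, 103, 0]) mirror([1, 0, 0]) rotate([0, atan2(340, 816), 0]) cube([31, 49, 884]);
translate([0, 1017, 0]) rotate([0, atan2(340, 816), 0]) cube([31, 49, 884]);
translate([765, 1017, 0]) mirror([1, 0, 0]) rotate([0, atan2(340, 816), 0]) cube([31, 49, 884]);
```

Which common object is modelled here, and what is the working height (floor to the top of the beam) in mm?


A sawhorse. The overall height is 862 mm.

A beam across two mirrored pairs of raked legs — a sawhorse. The beam's underside is at z = 816 (matching the legs' vertical rise in atan2(340, 816)) and the beam is 46 mm tall, so its top is at 816 + 46 = 862 mm. The raked legs top out at the beam's underside, so that is the highest point.


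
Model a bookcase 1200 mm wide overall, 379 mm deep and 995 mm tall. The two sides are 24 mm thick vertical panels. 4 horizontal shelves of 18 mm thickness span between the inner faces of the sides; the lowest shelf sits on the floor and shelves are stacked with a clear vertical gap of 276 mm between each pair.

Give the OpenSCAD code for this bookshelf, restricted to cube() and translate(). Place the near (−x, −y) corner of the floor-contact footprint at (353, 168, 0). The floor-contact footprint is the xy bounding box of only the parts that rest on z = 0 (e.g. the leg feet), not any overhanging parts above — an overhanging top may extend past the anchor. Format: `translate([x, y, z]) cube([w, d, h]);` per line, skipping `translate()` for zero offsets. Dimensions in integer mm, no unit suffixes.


translate([353, 168, 0]) cube([24, 379, 995]);
translate([1529, 168, 0]) cube([24, 379, 995]);
translate([377, 168, 0]) cube([1152, 379, 18]);
translate([377, 168, 294]) cube([1152, 379, 18]);
translate([377, 168, 588]) cube([1152, 379, 18]);
translate([377, 168, 882]) cube([1152, 379, 18]);


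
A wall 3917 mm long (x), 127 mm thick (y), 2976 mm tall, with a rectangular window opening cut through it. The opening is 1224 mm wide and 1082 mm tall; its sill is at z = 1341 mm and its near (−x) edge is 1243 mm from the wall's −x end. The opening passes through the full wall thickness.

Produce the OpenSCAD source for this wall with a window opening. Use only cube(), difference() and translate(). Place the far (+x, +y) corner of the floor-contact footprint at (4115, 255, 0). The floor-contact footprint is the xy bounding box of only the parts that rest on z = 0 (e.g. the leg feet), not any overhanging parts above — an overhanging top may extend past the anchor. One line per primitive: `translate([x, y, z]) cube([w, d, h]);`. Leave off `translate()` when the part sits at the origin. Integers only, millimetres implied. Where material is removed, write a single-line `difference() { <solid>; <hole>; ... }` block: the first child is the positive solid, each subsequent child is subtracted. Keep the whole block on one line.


difference() { translate([198, 128, 0]) cube([3917, 127, 2976]); translate([1441, 128, 1341]) cube([1224, 127, 1082]); }


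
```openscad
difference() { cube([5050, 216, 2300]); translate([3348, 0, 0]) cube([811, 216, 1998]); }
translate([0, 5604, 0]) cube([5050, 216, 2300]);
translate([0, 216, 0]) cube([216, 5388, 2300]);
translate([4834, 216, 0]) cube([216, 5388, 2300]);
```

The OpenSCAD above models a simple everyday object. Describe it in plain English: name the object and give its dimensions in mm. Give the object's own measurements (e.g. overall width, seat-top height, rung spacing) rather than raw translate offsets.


A single room: four walls, each 2300 mm tall and 216 mm thick, enclosing an outside footprint 5050×5820 mm (x × y), no floor or roof. The front and back walls (−y and +y sides) run the full x-width; the side walls fit between their inner faces. A door opening 811 mm wide and 1998 mm tall is cut through the front wall from the floor up, its −x edge 3348 mm from the wall's −x end.


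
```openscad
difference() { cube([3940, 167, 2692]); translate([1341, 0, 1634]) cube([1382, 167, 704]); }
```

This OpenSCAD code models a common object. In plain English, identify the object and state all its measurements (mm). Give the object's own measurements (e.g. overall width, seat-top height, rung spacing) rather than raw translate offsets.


A wall 3940 mm long (x), 167 mm thick (y), 2692 mm tall, with a rectangular window opening cut through it. The opening is 1382 mm wide and 704 mm tall; its sill is at z = 1634 mm and its near (−x) edge is 1341 mm from the wall's −x end. The opening passes through the full wall thickness.


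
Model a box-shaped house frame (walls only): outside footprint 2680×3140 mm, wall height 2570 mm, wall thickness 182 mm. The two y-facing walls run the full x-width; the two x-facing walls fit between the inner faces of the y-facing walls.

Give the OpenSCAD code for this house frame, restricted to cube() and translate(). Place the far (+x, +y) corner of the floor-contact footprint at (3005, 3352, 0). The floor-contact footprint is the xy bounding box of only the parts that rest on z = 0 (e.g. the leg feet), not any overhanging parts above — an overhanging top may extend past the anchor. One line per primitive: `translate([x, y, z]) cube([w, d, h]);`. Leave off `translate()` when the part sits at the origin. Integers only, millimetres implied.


translate([325, 212, 0]) cube([2680, 182, 2570]);
translate([325, 3170, 0]) cube([2680, 182, 2570]);
translate([325, 394, 0]) cube([182, 2776, 2570]);
translate([2823, 394, 0]) cube([182, 2776, 2570]);


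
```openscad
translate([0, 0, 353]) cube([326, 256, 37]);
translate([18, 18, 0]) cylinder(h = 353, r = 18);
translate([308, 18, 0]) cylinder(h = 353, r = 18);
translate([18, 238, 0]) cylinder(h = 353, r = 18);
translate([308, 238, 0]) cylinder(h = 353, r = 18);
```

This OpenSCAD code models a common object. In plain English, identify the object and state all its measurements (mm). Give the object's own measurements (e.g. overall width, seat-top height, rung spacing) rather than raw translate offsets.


A four-legged stool. The seat is a 326×256×37 mm slab whose top surface is at z = 390 mm; four round legs, each 36 mm in diameter, run from the floor (z = 0) to the underside of the seat, each leg's axis is inset half a diameter from the nearest pair of seat edges (so the leg's bounding box is flush with the corner).


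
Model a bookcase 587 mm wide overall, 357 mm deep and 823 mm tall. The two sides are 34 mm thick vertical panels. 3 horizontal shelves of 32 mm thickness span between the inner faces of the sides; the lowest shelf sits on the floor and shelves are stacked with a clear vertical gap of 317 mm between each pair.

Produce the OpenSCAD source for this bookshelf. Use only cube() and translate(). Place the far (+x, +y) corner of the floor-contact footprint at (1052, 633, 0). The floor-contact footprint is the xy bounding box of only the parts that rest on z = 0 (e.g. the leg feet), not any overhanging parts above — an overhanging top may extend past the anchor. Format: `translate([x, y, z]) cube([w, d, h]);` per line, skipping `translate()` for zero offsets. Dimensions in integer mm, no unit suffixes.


translate([465, 276, 0]) cube([34, 357, 823]);
translate([1018, 276, 0]) cube([34, 357, 823]);
translate([499, 276, 0]) cube([519, 357, 32]);
translate([499, 276, 349]) cube([519, 357, 32]);
translate([499, 276, 698]) cube([519, 357, 32]);


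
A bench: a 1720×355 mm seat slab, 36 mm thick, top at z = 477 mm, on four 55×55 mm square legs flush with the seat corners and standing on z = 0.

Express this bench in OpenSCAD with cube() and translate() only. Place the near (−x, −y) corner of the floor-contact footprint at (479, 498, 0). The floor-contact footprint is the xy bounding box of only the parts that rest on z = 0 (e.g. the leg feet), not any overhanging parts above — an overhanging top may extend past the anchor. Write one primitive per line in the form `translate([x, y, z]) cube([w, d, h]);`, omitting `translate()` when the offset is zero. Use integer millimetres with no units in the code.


translate([479, 498, 441]) cube([1720, 355, 36]);
translate([479, 498, 0]) cube([55, 55, 441]);
translate([479, 798, 0]) cube([55, 55, 441]);
translate([2144, 498, 0]) cube([55, 55, 441]);
translate([2144, 798, 0]) cube([55, 55, 441]);


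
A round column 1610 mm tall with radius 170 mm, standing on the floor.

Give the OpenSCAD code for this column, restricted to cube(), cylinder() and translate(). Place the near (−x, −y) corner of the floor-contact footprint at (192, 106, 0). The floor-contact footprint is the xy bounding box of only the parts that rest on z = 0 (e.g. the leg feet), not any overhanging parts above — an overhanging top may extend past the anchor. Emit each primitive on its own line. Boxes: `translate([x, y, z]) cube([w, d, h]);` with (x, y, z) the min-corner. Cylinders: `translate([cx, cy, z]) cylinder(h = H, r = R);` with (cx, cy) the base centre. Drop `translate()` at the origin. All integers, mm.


translate([362, 276, 0]) cylinder(h = 1610, r = 170);


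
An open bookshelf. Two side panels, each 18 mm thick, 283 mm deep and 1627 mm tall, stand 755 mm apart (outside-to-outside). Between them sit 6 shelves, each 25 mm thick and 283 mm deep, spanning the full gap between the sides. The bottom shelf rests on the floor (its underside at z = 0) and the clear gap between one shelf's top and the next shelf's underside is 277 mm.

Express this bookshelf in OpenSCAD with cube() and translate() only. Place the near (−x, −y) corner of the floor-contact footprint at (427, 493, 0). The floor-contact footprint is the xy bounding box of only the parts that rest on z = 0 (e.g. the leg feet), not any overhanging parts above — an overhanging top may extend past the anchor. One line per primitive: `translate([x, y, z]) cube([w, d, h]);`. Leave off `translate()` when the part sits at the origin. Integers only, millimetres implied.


translate([427, 493, 0]) cube([18, 283, 1627]);
translate([1164, 493, 0]) cube([18, 283, 1627]);
translate([445, 493, 0]) cube([719, 283, 25]);
translate([445, 493, 302]) cube([719, 283, 25]);
translate([445, 493, 604]) cube([719, 283, 25]);
translate([445, 493, 906]) cube([719, 283, 25]);
translate([445, 493, 1208]) cube([719, 283, 25]);
translate([445, 493, 1510]) cube([719, 283, 25]);


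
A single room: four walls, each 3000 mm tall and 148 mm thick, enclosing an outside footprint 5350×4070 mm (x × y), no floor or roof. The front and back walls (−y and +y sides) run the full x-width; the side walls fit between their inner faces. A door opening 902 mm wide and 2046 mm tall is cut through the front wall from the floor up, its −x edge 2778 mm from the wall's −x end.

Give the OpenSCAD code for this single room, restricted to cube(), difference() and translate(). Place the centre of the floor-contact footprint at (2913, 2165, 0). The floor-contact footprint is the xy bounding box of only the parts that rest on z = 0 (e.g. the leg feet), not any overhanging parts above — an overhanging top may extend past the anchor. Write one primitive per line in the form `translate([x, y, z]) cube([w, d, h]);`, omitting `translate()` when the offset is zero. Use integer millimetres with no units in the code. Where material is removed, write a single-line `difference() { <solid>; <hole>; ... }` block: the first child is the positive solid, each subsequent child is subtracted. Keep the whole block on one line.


difference() { translate([238, 130, 0]) cube([5350, 148, 3000]); translate([3016, 130, 0]) cube([902, 148, 2046]); }
translate([238, 4052, 0]) cube([5350, 148, 3000]);
translate([238, 278, 0]) cube([148, 3774, 3000]);
translate([5440, 278, 0]) cube([148, 3774, 3000]);


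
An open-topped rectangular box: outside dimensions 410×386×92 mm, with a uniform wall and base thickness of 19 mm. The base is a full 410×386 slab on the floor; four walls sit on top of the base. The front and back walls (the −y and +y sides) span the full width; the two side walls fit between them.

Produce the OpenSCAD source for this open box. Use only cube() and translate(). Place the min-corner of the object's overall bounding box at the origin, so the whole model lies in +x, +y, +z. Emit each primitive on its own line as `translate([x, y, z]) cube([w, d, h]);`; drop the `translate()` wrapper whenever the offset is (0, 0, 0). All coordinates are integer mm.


cube([410, 386, 19]);
translate([0, 0, 19]) cube([410, 19, 73]);
translate([0, 367, 19]) cube([410, 19, 73]);
translate([0, 19, 19]) cube([19, 348, 73]);
translate([391, 19, 19]) cube([19, 348, 73]);


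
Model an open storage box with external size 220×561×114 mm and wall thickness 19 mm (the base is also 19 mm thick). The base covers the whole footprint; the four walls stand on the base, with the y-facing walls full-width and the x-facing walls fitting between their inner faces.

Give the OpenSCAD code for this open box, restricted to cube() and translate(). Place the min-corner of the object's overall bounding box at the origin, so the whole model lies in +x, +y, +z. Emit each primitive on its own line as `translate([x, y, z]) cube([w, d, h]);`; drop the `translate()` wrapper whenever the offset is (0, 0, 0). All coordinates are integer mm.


cube([220, 561, 19]);
translate([0, 0, 19]) cube([220, 19, 95]);
translate([0, 542, 19]) cube([220, 19, 95]);
translate([0, 19, 19]) cube([19, 523, 95]);
translate([201, 19, 19]) cube([19, 523, 95]);


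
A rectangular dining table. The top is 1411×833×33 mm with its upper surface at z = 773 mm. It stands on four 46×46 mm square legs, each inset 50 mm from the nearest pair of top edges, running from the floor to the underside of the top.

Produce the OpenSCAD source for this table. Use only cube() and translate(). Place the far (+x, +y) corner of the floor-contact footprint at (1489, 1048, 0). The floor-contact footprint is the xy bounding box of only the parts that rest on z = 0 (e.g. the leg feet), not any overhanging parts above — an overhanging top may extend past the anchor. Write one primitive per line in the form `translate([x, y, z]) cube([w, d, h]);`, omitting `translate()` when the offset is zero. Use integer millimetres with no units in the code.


translate([128, 265, 740]) cube([1411, 833, 33]);
translate([178, 315, 0]) cube([46, 46, 740]);
translate([1443, 315, 0]) cube([46, 46, 740]);
translate([178, 1002, 0]) cube([46, 46, 740]);
translate([1443, 1002, 0]) cube([46, 46, 740]);


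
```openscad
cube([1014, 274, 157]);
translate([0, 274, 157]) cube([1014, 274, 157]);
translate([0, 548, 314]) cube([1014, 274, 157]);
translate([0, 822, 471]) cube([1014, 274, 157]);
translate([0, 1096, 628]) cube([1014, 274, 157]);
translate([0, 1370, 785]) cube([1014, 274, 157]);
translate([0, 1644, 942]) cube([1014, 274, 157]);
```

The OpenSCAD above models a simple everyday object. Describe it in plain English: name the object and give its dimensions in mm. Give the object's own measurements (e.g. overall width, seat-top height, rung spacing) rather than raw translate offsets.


A straight staircase of 7 solid steps. Each step is 1014 mm wide (x), 274 mm deep (y, the going) and 157 mm tall (the rise). The first step rests on the floor; each subsequent step sits one going further in +y and one rise higher in +z, directly behind and above the previous step with no overlap.


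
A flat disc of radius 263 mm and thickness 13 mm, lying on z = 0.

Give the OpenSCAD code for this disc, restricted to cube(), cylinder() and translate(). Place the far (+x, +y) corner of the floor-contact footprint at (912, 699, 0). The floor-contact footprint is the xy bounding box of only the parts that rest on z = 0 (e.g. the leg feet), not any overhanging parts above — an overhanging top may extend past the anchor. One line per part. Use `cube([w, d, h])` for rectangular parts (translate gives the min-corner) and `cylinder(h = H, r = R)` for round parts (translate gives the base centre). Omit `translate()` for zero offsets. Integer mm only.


translate([649, 436, 0]) cylinder(h = 13, r = 263);


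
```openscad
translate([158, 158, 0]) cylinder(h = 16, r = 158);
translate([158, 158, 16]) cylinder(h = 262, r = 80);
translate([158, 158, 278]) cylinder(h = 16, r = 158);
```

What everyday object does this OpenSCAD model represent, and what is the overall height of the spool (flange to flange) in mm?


A spool. The overall height is 294 mm.

Three coaxial cylinders, large–small–large — a spool. Two 16 mm flanges and a 262 mm core give 16 + 262 + 16 = 294 mm.


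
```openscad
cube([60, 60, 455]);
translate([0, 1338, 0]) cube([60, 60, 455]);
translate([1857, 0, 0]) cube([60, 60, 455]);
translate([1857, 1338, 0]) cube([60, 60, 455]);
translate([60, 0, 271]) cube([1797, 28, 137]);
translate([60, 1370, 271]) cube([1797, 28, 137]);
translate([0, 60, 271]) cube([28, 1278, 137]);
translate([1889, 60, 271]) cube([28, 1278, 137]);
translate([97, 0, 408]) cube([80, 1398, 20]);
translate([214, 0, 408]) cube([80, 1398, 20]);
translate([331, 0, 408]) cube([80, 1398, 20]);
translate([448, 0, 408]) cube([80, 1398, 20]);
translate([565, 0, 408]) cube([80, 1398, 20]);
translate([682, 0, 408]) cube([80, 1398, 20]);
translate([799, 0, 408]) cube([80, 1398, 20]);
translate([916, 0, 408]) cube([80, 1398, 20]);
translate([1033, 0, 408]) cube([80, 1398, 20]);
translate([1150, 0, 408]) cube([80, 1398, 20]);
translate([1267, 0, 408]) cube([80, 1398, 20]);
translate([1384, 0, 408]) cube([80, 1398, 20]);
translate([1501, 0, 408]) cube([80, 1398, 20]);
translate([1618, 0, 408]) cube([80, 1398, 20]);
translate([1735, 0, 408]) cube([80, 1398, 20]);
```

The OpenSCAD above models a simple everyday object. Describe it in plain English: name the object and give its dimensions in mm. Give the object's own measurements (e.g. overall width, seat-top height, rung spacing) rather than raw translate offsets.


A bed frame 1917 mm long (x) by 1398 mm wide (y). Four 60×60 mm corner posts, 455 mm tall, at the corners of the footprint. Four rails of 28 mm thickness and 137 mm height run between adjacent posts with their undersides at z = 271 mm, their outer faces flush with the outside of the frame (the two x-running rails run between the posts' inner faces; the two y-running rails run between the posts' inner faces). 15 slats, each 80 mm wide (x) and 20 mm thick, lie across the top of the two x-running rails, running the full 1398 mm width of the frame in y; along x they sit between the end posts with a 37 mm gap after the −x posts and between neighbouring slats, leaving 42 mm before the +x posts.


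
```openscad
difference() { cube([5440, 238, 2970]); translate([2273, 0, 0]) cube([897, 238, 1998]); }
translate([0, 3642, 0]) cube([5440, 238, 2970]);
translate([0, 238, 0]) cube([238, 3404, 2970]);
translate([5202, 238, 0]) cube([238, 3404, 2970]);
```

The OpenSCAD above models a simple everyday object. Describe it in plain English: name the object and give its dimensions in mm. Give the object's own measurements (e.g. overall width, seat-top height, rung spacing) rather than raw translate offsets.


A single room: four walls, each 2970 mm tall and 238 mm thick, enclosing an outside footprint 5440×3880 mm (x × y), no floor or roof. The front and back walls (−y and +y sides) run the full x-width; the side walls fit between their inner faces. A door opening 897 mm wide and 1998 mm tall is cut through the front wall from the floor up, its −x edge 2273 mm from the wall's −x end.


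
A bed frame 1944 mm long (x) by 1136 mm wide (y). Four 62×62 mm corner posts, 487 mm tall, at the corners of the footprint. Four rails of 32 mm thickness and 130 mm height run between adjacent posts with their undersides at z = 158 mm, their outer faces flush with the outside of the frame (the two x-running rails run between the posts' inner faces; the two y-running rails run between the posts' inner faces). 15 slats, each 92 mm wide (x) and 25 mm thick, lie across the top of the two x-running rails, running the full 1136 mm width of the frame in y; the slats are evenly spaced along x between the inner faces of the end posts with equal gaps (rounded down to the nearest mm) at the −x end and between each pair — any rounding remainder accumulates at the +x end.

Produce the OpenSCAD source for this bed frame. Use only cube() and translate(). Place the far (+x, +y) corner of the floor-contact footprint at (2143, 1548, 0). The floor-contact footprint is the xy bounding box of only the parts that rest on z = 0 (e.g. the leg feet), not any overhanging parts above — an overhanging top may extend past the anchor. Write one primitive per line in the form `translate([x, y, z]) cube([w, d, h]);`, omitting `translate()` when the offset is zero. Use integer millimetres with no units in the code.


translate([199, 412, 0]) cube([62, 62, 487]);
translate([199, 1486, 0]) cube([62, 62, 487]);
translate([2081, 412, 0]) cube([62, 62, 487]);
translate([2081, 1486, 0]) cube([62, 62, 487]);
translate([261, 412, 158]) cube([1820, 32, 130]);
translate([261, 1516, 158]) cube([1820, 32, 130]);
translate([199, 474, 158]) cube([32, 1012, 130]);
translate([2111, 474, 158]) cube([32, 1012, 130]);
translate([288, 412, 288]) cube([92, 1136, 25]);
translate([407, 412, 288]) cube([92, 1136, 25]);
translate([526, 412, 288]) cube([92, 1136, 25]);
translate([645, 412, 288]) cube([92, 1136, 25]);
translate([764, 412, 288]) cube([92, 1136, 25]);
translate([883, 412, 288]) cube([92, 1136, 25]);
translate([1002, 412, 288]) cube([92, 1136, 25]);
translate([1121, 412, 288]) cube([92, 1136, 25]);
translate([1240, 412, 288]) cube([92, 1136, 25]);
translate([1359, 412, 288]) cube([92, 1136, 25]);
translate([1478, 412, 288]) cube([92, 1136, 25]);
translate([1597, 412, 288]) cube([92, 1136, 25]);
translate([1716, 412, 288]) cube([92, 1136, 25]);
translate([1835, 412, 288]) cube([92, 1136, 25]);
translate([1954, 412, 288]) cube([92, 1136, 25]);


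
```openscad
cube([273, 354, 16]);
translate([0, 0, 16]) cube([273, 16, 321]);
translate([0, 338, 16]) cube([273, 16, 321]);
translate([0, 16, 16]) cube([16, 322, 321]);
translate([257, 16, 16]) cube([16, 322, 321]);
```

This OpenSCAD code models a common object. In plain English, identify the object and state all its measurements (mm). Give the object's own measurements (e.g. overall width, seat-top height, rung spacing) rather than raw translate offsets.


An open-topped rectangular box: outside dimensions 273×354×337 mm, with a uniform wall and base thickness of 16 mm. The base is a full 273×354 slab on the floor; four walls sit on top of the base. The front and back walls (the −y and +y sides) span the full width; the two side walls fit between them.


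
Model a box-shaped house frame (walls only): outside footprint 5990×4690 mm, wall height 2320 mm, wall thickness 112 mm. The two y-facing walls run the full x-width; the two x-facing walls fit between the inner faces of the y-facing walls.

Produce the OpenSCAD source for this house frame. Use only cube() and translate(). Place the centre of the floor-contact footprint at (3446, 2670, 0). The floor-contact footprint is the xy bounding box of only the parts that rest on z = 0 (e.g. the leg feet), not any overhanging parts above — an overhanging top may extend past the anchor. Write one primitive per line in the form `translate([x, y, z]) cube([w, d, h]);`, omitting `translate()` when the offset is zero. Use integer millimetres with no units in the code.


translate([451, 325, 0]) cube([5990, 112, 2320]);
translate([451, 4903, 0]) cube([5990, 112, 2320]);
translate([451, 437, 0]) cube([112, 4466, 2320]);
translate([6329, 437, 0]) cube([112, 4466, 2320]);


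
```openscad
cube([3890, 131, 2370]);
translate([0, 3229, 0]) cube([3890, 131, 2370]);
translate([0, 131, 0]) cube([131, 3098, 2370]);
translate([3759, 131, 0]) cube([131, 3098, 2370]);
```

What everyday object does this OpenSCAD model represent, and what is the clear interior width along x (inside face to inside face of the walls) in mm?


A house (or room) frame. The interior width is 3628 mm.

Four 2370 mm walls enclosing a rectangle with no floor or roof — a room or house frame. Outside width is 3890 mm and wall thickness is 131 mm, so the interior width is 3890 − 2 × 131 = 3628 mm.


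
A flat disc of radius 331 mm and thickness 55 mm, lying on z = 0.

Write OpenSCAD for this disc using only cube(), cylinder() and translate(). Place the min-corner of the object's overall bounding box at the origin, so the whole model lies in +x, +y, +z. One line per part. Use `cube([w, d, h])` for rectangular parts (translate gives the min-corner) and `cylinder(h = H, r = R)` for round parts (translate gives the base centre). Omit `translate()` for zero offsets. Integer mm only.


translate([331, 331, 0]) cylinder(h = 55, r = 331);


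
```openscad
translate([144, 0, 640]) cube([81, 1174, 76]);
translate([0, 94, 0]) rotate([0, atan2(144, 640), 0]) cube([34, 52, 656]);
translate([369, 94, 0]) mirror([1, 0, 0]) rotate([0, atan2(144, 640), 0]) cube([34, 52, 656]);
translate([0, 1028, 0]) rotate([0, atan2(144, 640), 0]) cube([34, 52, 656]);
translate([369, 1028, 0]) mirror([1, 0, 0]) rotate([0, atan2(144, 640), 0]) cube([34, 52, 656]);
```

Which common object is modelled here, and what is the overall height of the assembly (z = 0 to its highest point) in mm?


A sawhorse. The overall height is 716 mm.

A beam across two mirrored pairs of raked legs — a sawhorse. The beam's underside is at z = 640 (matching the legs' vertical rise in atan2(144, 640)) and the beam is 76 mm tall, so its top is at 640 + 76 = 716 mm. The raked legs top out at the beam's underside, so that is the highest point.


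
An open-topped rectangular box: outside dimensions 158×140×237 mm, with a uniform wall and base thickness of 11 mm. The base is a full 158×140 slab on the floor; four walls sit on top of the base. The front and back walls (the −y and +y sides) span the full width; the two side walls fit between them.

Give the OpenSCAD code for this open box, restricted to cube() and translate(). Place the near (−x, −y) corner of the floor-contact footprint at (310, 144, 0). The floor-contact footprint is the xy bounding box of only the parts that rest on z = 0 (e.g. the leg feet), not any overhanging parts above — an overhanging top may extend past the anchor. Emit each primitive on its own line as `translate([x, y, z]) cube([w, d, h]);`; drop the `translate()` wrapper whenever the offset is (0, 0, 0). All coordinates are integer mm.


translate([310, 144, 0]) cube([158, 140, 11]);
translate([310, 144, 11]) cube([158, 11, 226]);
translate([310, 273, 11]) cube([158, 11, 226]);
translate([310, 155, 11]) cube([11, 118, 226]);
translate([457, 155, 11]) cube([11, 118, 226]);


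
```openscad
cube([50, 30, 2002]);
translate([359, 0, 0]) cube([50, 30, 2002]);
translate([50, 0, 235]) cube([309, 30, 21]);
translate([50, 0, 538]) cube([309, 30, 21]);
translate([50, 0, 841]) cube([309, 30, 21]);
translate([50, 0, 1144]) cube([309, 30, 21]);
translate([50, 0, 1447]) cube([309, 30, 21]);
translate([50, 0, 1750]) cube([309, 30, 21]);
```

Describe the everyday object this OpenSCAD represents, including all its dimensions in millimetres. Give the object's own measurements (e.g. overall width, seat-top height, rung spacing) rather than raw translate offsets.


A straight ladder. Two 50×30 mm vertical rails, 2002 mm tall, stand 409 mm apart (outside-to-outside) with their front faces coplanar on the −y side. 6 rungs, each 30 mm deep and 21 mm tall, span between the inner faces of the rails, front faces flush with the rails. The lowest rung's underside is at z = 235 mm and rungs are spaced 303 mm apart (underside to underside).


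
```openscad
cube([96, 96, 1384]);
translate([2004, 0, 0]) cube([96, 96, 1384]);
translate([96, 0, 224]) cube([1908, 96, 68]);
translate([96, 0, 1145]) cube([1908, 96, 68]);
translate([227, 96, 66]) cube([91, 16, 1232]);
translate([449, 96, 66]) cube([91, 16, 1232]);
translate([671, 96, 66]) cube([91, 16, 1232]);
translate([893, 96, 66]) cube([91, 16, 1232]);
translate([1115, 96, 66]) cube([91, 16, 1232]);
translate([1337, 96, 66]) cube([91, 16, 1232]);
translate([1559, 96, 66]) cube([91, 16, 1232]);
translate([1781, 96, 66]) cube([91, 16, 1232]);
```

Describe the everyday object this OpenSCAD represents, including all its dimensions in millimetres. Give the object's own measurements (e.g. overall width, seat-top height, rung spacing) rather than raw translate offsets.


A fence section. Two 96×96 mm posts, 1384 mm tall, stand on the floor with a clear span of 1908 mm between their inner faces. Two horizontal rails of 96×68 mm section span the gap between the posts with their undersides at z = 224 mm and z = 1145 mm, flush with the posts' −y face. 8 pickets, each 91 mm wide, 16 mm thick and 1232 mm tall, are fixed to the +y face of the rails with their bottoms at z = 66 mm, spaced across the span with a 131 mm gap after the −x post and between neighbouring pickets, with 132 mm left before the +x post.


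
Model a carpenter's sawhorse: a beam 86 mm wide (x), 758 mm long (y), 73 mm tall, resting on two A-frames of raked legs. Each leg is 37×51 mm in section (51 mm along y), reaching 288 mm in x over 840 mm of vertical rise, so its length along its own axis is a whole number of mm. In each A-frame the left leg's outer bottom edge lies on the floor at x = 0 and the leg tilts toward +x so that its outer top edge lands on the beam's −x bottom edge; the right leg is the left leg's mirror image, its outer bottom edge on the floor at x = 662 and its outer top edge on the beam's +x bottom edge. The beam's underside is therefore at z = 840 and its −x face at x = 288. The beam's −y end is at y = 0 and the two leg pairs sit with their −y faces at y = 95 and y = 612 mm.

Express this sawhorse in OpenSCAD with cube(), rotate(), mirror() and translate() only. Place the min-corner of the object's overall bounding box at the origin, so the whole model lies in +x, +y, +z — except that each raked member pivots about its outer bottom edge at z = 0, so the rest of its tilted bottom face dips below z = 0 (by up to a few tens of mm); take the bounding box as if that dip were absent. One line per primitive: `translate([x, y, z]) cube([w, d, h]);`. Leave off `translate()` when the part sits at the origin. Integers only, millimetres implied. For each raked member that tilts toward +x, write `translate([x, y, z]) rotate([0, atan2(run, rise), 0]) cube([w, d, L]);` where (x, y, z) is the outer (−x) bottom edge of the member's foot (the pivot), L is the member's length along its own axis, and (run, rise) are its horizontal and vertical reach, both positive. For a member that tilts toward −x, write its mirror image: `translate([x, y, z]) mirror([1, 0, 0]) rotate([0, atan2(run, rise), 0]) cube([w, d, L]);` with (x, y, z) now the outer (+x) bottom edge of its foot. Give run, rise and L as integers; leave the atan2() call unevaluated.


translate([288, 0, 840]) cube([86, 758, 73]);
translate([0, 95, 0]) rotate([0, atan2(288, 840), 0]) cube([37, 51, 888]);
translate([662, 95, 0]) mirror([1, 0, 0]) rotate([0, atan2(288, 840), 0]) cube([37, 51, 888]);
translate([0, 612, 0]) rotate([0, atan2(288, 840), 0]) cube([37, 51, 888]);
translate([662, 612, 0]) mirror([1, 0, 0]) rotate([0, atan2(288, 840), 0]) cube([37, 51, 888]);
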